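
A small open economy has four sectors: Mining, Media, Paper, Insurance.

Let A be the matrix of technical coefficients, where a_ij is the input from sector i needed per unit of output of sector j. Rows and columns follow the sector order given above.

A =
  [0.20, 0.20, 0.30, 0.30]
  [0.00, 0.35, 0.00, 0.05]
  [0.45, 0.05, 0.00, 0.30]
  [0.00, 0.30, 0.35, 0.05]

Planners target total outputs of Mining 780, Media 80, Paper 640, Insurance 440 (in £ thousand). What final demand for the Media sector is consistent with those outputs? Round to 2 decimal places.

d_2 = 30.00

I − A =
  [   0.80    -0.20    -0.30    -0.30]
  [   0.00     0.65     0.00    -0.05]
  [  -0.45    -0.05     1.00    -0.30]
  [   0.00    -0.30    -0.35     0.95]
d = (I − A) x:
  d_1 = (+0.80)·780 + (-0.20)·80 + (-0.30)·640 + (-0.30)·440 = 284.00
  d_2 = (+0.00)·780 + (+0.65)·80 + (+0.00)·640 + (-0.05)·440 = 30.00
  d_3 = (-0.45)·780 + (-0.05)·80 + (+1.00)·640 + (-0.30)·440 = 153.00
  d_4 = (+0.00)·780 + (-0.30)·80 + (-0.35)·640 + (+0.95)·440 = 170.00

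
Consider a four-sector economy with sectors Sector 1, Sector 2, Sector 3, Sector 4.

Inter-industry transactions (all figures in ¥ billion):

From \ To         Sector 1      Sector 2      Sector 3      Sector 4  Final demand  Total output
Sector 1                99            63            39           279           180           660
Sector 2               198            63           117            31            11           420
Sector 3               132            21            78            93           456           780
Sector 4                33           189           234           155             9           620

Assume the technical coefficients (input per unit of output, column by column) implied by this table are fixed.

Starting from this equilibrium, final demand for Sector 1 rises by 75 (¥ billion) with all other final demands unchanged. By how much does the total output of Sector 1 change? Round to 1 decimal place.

Δx_1 = 133.4

Technical coefficients a_ij = z_ij / X_j:
  a_11 = 99/660 = 0.15, a_21 = 198/660 = 0.30, a_31 = 132/660 = 0.20, a_41 = 33/660 = 0.05
  a_12 = 63/420 = 0.15, a_22 = 63/420 = 0.15, a_32 = 21/420 = 0.05, a_42 = 189/420 = 0.45
  a_13 = 39/780 = 0.05, a_23 = 117/780 = 0.15, a_33 = 78/780 = 0.10, a_43 = 234/780 = 0.30
  a_14 = 279/620 = 0.45, a_24 = 31/620 = 0.05, a_34 = 93/620 = 0.15, a_44 = 155/620 = 0.25
I − A =
  [   0.85    -0.15    -0.05    -0.45]
  [  -0.30     0.85    -0.15    -0.05]
  [  -0.20    -0.05     0.90    -0.15]
  [  -0.05    -0.45    -0.30     0.75]
Compute the cofactors C_ij = (−1)^(i+j)·(3×3 minor ij) of I−A; the adjugate is their transpose:
adj(I−A) = Cᵀ =
  [ 0.498750   0.288750   0.195000   0.357500]
  [ 0.217875   0.480375   0.156875   0.194125]
  [ 0.161000   0.152250   0.408750   0.188500]
  [ 0.228375   0.368375   0.270625   0.589625]
det(I−A) = Σ_j (I−A)_1j·C_1j = (0.85)(0.498750) + (-0.15)(0.217875) + (-0.05)(0.161000) + (-0.45)(0.228375) = 0.2804375
(I − A)⁻¹ = adj(I−A) / det(I−A) ≈
  [   1.7785     1.0296     0.6953     1.2748]
  [   0.7769     1.7129     0.5594     0.6922]
  [   0.5741     0.5429     1.4575     0.6722]
  [   0.8144     1.3136     0.9650     2.1025]
Δx = (I − A)⁻¹ Δd with Δd having +75 in the Sector 1 component and 0 elsewhere.
So Δx_1 = L_11 · (+75), where L_11 = adj(I−A)_11 / det(I−A) = 0.498750 / 0.2804375.
Δx_1 = 0.498750 × (+75) / 0.2804375 = 37.40625 / 0.2804375 ≈ 133.4.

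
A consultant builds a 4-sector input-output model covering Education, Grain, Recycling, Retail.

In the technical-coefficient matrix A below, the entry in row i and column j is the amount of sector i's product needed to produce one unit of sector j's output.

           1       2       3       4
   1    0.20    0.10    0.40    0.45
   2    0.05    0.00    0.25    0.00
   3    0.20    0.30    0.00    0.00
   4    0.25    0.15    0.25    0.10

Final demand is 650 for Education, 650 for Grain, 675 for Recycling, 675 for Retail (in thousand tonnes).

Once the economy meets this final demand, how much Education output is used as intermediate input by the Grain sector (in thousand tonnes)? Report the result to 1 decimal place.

z_12 = 121.6

I − A =
  [   0.80    -0.10    -0.40    -0.45]
  [  -0.05     1.00    -0.25     0.00]
  [  -0.20    -0.30     1.00     0.00]
  [  -0.25    -0.15    -0.25     0.90]
Compute the cofactors C_ij = (−1)^(i+j)·(3×3 minor ij) of I−A; the adjugate is their transpose:
adj(I−A) = Cᵀ =
  [ 0.832500   0.299250   0.511875   0.416250]
  [ 0.090000   0.513000   0.175500   0.045000]
  [ 0.193500   0.213750   0.599625   0.096750]
  [ 0.300000   0.228000   0.338000   0.644000]
det(I−A) = Σ_j (I−A)_1j·C_1j = (0.80)(0.832500) + (-0.10)(0.090000) + (-0.40)(0.193500) + (-0.45)(0.300000) = 0.4446
(I − A)⁻¹ = adj(I−A) / det(I−A) ≈
  [   1.8725     0.6731     1.1513     0.9362]
  [   0.2024     1.1538     0.3947     0.1012]
  [   0.4352     0.4808     1.3487     0.2176]
  [   0.6748     0.5128     0.7602     1.4485]
First solve x = (I − A)⁻¹ d = adj(I−A)·d / det(I−A); in particular x_2 = (0.090000·650 + 0.513000·650 + 0.175500·675 + 0.045000·675) / 0.4446 = 540.7875 / 0.4446 ≈ 1216.346.
Intermediate flow from 1 to 2: z_12 = a_12 · x_2 = 0.10 × 540.7875 / 0.4446 = 54.07875 / 0.4446 ≈ 121.6.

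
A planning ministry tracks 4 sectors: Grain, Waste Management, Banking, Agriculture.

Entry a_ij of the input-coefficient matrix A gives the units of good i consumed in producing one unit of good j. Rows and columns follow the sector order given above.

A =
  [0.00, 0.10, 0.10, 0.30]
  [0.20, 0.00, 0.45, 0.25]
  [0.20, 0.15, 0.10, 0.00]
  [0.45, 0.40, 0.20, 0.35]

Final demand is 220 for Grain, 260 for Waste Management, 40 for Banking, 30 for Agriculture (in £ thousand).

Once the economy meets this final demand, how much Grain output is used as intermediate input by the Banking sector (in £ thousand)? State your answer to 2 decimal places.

z_GB = 33.06

I − A =
  [   1.00    -0.10    -0.10    -0.30]
  [  -0.20     1.00    -0.45    -0.25]
  [  -0.20    -0.15     0.90     0.00]
  [  -0.45    -0.40    -0.20     0.65]
Compute the cofactors C_ij = (−1)^(i+j)·(3×3 minor ij) of I−A; the adjugate is their transpose:
adj(I−A) = Cᵀ =
  [ 0.443625   0.185250   0.203250   0.276000]
  [ 0.286750   0.438500   0.318000   0.301000]
  [ 0.146375   0.114250   0.366750   0.111500]
  [ 0.528625   0.433250   0.449250   0.782500]
det(I−A) = Σ_j (I−A)_1j·C_1j = (1.00)(0.443625) + (-0.10)(0.286750) + (-0.10)(0.146375) + (-0.30)(0.528625) = 0.241725
(I − A)⁻¹ = adj(I−A) / det(I−A) ≈
  [   1.8352     0.7664     0.8408     1.1418]
  [   1.1863     1.8140     1.3155     1.2452]
  [   0.6055     0.4726     1.5172     0.4613]
  [   2.1869     1.7923     1.8585     3.2371]
First solve x = (I − A)⁻¹ d = adj(I−A)·d / det(I−A); in particular x_B = (0.146375·220 + 0.114250·260 + 0.366750·40 + 0.111500·30) / 0.241725 = 79.9225 / 0.241725 ≈ 330.6340.
Intermediate flow from G to B: z_GB = a_GB · x_B = 0.10 × 79.9225 / 0.241725 = 7.99225 / 0.241725 ≈ 33.06.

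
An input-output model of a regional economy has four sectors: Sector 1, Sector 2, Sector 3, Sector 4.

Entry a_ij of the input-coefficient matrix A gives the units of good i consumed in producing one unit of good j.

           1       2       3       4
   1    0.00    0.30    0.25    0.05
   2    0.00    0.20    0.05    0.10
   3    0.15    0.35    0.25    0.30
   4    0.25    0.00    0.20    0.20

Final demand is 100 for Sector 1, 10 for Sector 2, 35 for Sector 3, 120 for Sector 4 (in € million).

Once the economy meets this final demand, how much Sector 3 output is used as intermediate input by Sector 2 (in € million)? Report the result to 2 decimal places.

z_32 = 20.54

I − A =
  [   1.00    -0.30    -0.25    -0.05]
  [   0.00     0.80    -0.05    -0.10]
  [  -0.15    -0.35     0.75    -0.30]
  [  -0.25     0.00    -0.20     0.80]
Compute the cofactors C_ij = (−1)^(i+j)·(3×3 minor ij) of I−A; the adjugate is their transpose:
adj(I−A) = Cᵀ =
  [ 0.411000   0.235500   0.186000   0.124875]
  [ 0.031500   0.480375   0.065625   0.086625]
  [ 0.164750   0.334125   0.622500   0.285500]
  [ 0.169625   0.157125   0.213750   0.550250]
det(I−A) = Σ_j (I−A)_1j·C_1j = (1.00)(0.411000) + (-0.30)(0.031500) + (-0.25)(0.164750) + (-0.05)(0.169625) = 0.35188125
(I − A)⁻¹ = adj(I−A) / det(I−A) ≈
  [   1.1680     0.6693     0.5286     0.3549]
  [   0.0895     1.3652     0.1865     0.2462]
  [   0.4682     0.9495     1.7691     0.8114]
  [   0.4821     0.4465     0.6074     1.5637]
First solve x = (I − A)⁻¹ d = adj(I−A)·d / det(I−A); in particular x_2 = (0.031500·100 + 0.480375·10 + 0.065625·35 + 0.086625·120) / 0.35188125 = 20.645625 / 0.35188125 ≈ 58.6721.
Intermediate flow from 3 to 2: z_32 = a_32 · x_2 = 0.35 × 20.645625 / 0.35188125 = 7.22596875 / 0.35188125 ≈ 20.54.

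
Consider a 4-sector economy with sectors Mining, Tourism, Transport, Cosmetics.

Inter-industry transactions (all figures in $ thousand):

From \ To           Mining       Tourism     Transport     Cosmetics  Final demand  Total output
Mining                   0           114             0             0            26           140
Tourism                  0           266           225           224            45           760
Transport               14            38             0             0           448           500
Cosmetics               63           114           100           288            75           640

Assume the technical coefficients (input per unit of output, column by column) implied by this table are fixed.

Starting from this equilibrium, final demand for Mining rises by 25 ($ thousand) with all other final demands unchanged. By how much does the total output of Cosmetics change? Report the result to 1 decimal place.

Technical coefficients a_ij = z_ij / X_j:
  a_11 = 0/140 = 0.00, a_21 = 0/140 = 0.00, a_31 = 14/140 = 0.10, a_41 = 63/140 = 0.45
  a_12 = 114/760 = 0.15, a_22 = 266/760 = 0.35, a_32 = 38/760 = 0.05, a_42 = 114/760 = 0.15
  a_13 = 0/500 = 0.00, a_23 = 225/500 = 0.45, a_33 = 0/500 = 0.00, a_43 = 100/500 = 0.20
  a_14 = 0/640 = 0.00, a_24 = 224/640 = 0.35, a_34 = 0/640 = 0.00, a_44 = 288/640 = 0.45
I − A =
  [   1.00    -0.15     0.00     0.00]
  [   0.00     0.65    -0.45    -0.35]
  [  -0.10    -0.05     1.00     0.00]
  [  -0.45    -0.15    -0.20     0.55]
Compute the cofactors C_ij = (−1)^(i+j)·(3×3 minor ij) of I−A; the adjugate is their transpose:
adj(I−A) = Cᵀ =
  [ 0.289125   0.082500   0.047625   0.052500]
  [ 0.189250   0.550000   0.317500   0.350000]
  [ 0.038375   0.035750   0.281375   0.022750]
  [ 0.302125   0.230500   0.227875   0.620750]
det(I−A) = Σ_j (I−A)_1j·C_1j = (1.00)(0.289125) + (-0.15)(0.189250) + (0.00)(0.038375) + (0.00)(0.302125) = 0.2607375
(I − A)⁻¹ = adj(I−A) / det(I−A) ≈
  [   1.1089     0.3164     0.1827     0.2014]
  [   0.7258     2.1094     1.2177     1.3423]
  [   0.1472     0.1371     1.0792     0.0873]
  [   1.1587     0.8840     0.8740     2.3807]
Δx = (I − A)⁻¹ Δd with Δd having +25 in the Mining component and 0 elsewhere.
So Δx_4 = L_41 · (+25), where L_41 = adj(I−A)_41 / det(I−A) = 0.302125 / 0.2607375.
Δx_4 = 0.302125 × (+25) / 0.2607375 = 7.553125 / 0.2607375 ≈ 29.0.

Δx_4 = 29.0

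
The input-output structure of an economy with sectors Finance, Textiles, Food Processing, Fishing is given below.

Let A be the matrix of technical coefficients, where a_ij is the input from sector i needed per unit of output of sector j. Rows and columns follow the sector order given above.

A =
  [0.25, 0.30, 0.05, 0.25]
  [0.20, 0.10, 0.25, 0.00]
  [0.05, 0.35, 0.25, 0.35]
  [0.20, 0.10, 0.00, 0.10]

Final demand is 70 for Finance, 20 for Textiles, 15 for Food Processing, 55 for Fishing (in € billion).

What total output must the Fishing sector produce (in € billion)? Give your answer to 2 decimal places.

x_4 = 111.61

I − A =
  [   0.75    -0.30    -0.05    -0.25]
  [  -0.20     0.90    -0.25     0.00]
  [  -0.05    -0.35     0.75    -0.35]
  [  -0.20    -0.10     0.00     0.90]
Compute the cofactors C_ij = (−1)^(i+j)·(3×3 minor ij) of I−A; the adjugate is their transpose:
adj(I−A) = Cᵀ =
  [ 0.520000   0.238750   0.114250   0.188875]
  [ 0.163750   0.463000   0.165250   0.109750]
  [ 0.173500   0.280750   0.503500   0.244000]
  [ 0.133750   0.104500   0.043750   0.386125]
det(I−A) = Σ_j (I−A)_1j·C_1j = (0.75)(0.520000) + (-0.30)(0.163750) + (-0.05)(0.173500) + (-0.25)(0.133750) = 0.2987625
(I − A)⁻¹ = adj(I−A) / det(I−A) ≈
  [   1.7405     0.7991     0.3824     0.6322]
  [   0.5481     1.5497     0.5531     0.3673]
  [   0.5807     0.9397     1.6853     0.8167]
  [   0.4477     0.3498     0.1464     1.2924]
x = (I − A)⁻¹ d = adj(I−A)·d / det(I−A), with det(I−A) = 0.2987625:
  x_1 = (0.520000·70 + 0.238750·20 + 0.114250·15 + 0.188875·55) / 0.2987625 = 53.276875 / 0.2987625 ≈ 178.33
  x_2 = (0.163750·70 + 0.463000·20 + 0.165250·15 + 0.109750·55) / 0.2987625 = 29.2375 / 0.2987625 ≈ 97.86
  x_3 = (0.173500·70 + 0.280750·20 + 0.503500·15 + 0.244000·55) / 0.2987625 = 38.7325 / 0.2987625 ≈ 129.64
  x_4 = (0.133750·70 + 0.104500·20 + 0.043750·15 + 0.386125·55) / 0.2987625 = 33.345625 / 0.2987625 ≈ 111.61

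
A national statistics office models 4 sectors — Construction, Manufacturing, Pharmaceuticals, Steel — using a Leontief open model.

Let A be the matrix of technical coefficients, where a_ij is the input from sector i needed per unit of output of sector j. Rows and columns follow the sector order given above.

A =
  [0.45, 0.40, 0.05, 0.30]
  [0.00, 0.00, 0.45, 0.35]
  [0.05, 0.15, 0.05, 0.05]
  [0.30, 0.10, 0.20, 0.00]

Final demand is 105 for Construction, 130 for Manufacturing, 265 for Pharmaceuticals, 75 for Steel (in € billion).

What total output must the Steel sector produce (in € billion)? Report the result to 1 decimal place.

x_4 = 455.2

I − A =
  [   0.55    -0.40    -0.05    -0.30]
  [   0.00     1.00    -0.45    -0.35]
  [  -0.05    -0.15     0.95    -0.05]
  [  -0.30    -0.10    -0.20     1.00]
Compute the cofactors C_ij = (−1)^(i+j)·(3×3 minor ij) of I−A; the adjugate is their transpose:
adj(I−A) = Cᵀ =
  [ 0.826500   0.421250   0.329750   0.411875]
  [ 0.132500   0.425250   0.250750   0.201125]
  [ 0.079000   0.099250   0.398750   0.078375]
  [ 0.277000   0.188750   0.203750   0.473875]
det(I−A) = Σ_j (I−A)_1j·C_1j = (0.55)(0.826500) + (-0.40)(0.132500) + (-0.05)(0.079000) + (-0.30)(0.277000) = 0.314525
(I − A)⁻¹ = adj(I−A) / det(I−A) ≈
  [   2.6278     1.3393     1.0484     1.3095]
  [   0.4213     1.3520     0.7972     0.6395]
  [   0.2512     0.3156     1.2678     0.2492]
  [   0.8807     0.6001     0.6478     1.5066]
x = (I − A)⁻¹ d = adj(I−A)·d / det(I−A), with det(I−A) = 0.314525:
  x_1 = (0.826500·105 + 0.421250·130 + 0.329750·265 + 0.411875·75) / 0.314525 = 259.819375 / 0.314525 ≈ 826.1
  x_2 = (0.132500·105 + 0.425250·130 + 0.250750·265 + 0.201125·75) / 0.314525 = 150.728125 / 0.314525 ≈ 479.2
  x_3 = (0.079000·105 + 0.099250·130 + 0.398750·265 + 0.078375·75) / 0.314525 = 132.744375 / 0.314525 ≈ 422.0
  x_4 = (0.277000·105 + 0.188750·130 + 0.203750·265 + 0.473875·75) / 0.314525 = 143.156875 / 0.314525 ≈ 455.2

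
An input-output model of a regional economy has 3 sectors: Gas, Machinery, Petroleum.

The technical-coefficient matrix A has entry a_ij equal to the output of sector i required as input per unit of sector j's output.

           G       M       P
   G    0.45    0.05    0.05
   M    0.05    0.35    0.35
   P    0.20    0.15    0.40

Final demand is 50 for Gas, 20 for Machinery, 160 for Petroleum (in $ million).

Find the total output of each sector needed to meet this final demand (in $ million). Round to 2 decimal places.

I − A =
  [   0.55    -0.05    -0.05]
  [  -0.05     0.65    -0.35]
  [  -0.20    -0.15     0.60]
Cofactors of I−A, C_ij = (−1)^(i+j)·(minor ij) (rows/columns in the sector order above):
  C_11 = (0.65)(0.60) − (-0.35)(-0.15) = 0.3375
  C_12 = −[(-0.05)(0.60) − (-0.35)(-0.20)] = 0.1000
  C_13 = (-0.05)(-0.15) − (0.65)(-0.20) = 0.1375
  C_21 = −[(-0.05)(0.60) − (-0.05)(-0.15)] = 0.0375
  C_22 = (0.55)(0.60) − (-0.05)(-0.20) = 0.3200
  C_23 = −[(0.55)(-0.15) − (-0.05)(-0.20)] = 0.0925
  C_31 = (-0.05)(-0.35) − (-0.05)(0.65) = 0.0500
  C_32 = −[(0.55)(-0.35) − (-0.05)(-0.05)] = 0.1950
  C_33 = (0.55)(0.65) − (-0.05)(-0.05) = 0.3550
det(I−A) = Σ_j (I−A)_1j·C_1j = (0.55)(0.3375) + (-0.05)(0.1000) + (-0.05)(0.1375) = 0.17375
adj(I−A) = Cᵀ =
  [ 0.3375   0.0375   0.0500]
  [ 0.1000   0.3200   0.1950]
  [ 0.1375   0.0925   0.3550]
(I − A)⁻¹ = adj(I−A) / det(I−A) ≈
  [   1.9424     0.2158     0.2878]
  [   0.5755     1.8417     1.1223]
  [   0.7914     0.5324     2.0432]
x = (I − A)⁻¹ d = adj(I−A)·d / det(I−A), with det(I−A) = 0.17375:
  x_G = (0.3375·50 + 0.0375·20 + 0.0500·160) / 0.17375 = 25.625 / 0.17375 ≈ 147.48
  x_M = (0.1000·50 + 0.3200·20 + 0.1950·160) / 0.17375 = 42.60 / 0.17375 ≈ 245.18
  x_P = (0.1375·50 + 0.0925·20 + 0.3550·160) / 0.17375 = 65.525 / 0.17375 ≈ 377.12

x_G = 147.48, x_M = 245.18, x_P = 377.12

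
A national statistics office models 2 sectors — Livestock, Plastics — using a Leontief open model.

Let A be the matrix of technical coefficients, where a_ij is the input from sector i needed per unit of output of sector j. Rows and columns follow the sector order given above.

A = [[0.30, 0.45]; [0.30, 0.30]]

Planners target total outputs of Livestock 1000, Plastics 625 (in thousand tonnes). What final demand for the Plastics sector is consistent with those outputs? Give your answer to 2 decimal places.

I − A =
  [   0.70    -0.45]
  [  -0.30     0.70]
d = (I − A) x:
  d_1 = (+0.70)·1000 + (-0.45)·625 = 418.75
  d_2 = (-0.30)·1000 + (+0.70)·625 = 137.50

d_2 = 137.50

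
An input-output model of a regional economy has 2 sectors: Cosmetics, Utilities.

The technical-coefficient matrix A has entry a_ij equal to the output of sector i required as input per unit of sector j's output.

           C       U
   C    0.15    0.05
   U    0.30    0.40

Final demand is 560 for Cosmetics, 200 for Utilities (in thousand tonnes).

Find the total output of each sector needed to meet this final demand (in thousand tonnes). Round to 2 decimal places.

x_C = 698.99, x_U = 682.83

I − A =
  [   0.85    -0.05]
  [  -0.30     0.60]
det(I−A) = (0.85)(0.60) − (-0.05)(-0.30) = 0.4950
adj(I−A) = [[0.60, 0.05], [0.30, 0.85]]
(I − A)⁻¹ = adj(I−A) / det(I−A) ≈
  [   1.2121     0.1010]
  [   0.6061     1.7172]
x = (I − A)⁻¹ d = adj(I−A)·d / det(I−A), with det(I−A) = 0.4950:
  x_C = (0.60·560 + 0.05·200) / 0.4950 = 346.00 / 0.4950 ≈ 698.99
  x_U = (0.30·560 + 0.85·200) / 0.4950 = 338.00 / 0.4950 ≈ 682.83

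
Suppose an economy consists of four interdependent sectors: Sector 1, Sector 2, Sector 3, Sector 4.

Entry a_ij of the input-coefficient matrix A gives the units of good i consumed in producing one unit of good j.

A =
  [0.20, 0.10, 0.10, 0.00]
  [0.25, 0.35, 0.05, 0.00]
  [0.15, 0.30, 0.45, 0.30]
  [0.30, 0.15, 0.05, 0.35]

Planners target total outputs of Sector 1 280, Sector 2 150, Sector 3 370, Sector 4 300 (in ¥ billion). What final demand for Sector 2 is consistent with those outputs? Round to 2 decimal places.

d_2 = 9.00

I − A =
  [   0.80    -0.10    -0.10     0.00]
  [  -0.25     0.65    -0.05     0.00]
  [  -0.15    -0.30     0.55    -0.30]
  [  -0.30    -0.15    -0.05     0.65]
d = (I − A) x:
  d_1 = (+0.80)·280 + (-0.10)·150 + (-0.10)·370 + (+0.00)·300 = 172.00
  d_2 = (-0.25)·280 + (+0.65)·150 + (-0.05)·370 + (+0.00)·300 = 9.00
  d_3 = (-0.15)·280 + (-0.30)·150 + (+0.55)·370 + (-0.30)·300 = 26.50
  d_4 = (-0.30)·280 + (-0.15)·150 + (-0.05)·370 + (+0.65)·300 = 70.00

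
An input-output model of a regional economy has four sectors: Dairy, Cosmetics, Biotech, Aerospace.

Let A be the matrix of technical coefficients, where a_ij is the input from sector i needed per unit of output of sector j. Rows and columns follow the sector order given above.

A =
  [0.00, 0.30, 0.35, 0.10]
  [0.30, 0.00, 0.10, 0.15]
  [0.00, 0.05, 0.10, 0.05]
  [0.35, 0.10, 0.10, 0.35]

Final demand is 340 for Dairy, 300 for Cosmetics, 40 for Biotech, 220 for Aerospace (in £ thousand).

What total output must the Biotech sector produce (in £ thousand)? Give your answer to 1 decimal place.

I − A =
  [   1.00    -0.30    -0.35    -0.10]
  [  -0.30     1.00    -0.10    -0.15]
  [   0.00    -0.05     0.90    -0.05]
  [  -0.35    -0.10    -0.10     0.65]
Compute the cofactors C_ij = (−1)^(i+j)·(3×3 minor ij) of I−A; the adjugate is their transpose:
adj(I−A) = Cᵀ =
  [ 0.562000   0.196625   0.257250   0.151625]
  [ 0.223000   0.542375   0.166125   0.172250]
  [ 0.031375   0.041000   0.522750   0.054500]
  [ 0.341750   0.195625   0.244500   0.808750]
det(I−A) = Σ_j (I−A)_1j·C_1j = (1.00)(0.562000) + (-0.30)(0.223000) + (-0.35)(0.031375) + (-0.10)(0.341750) = 0.44994375
(I − A)⁻¹ = adj(I−A) / det(I−A) ≈
  [   1.2490     0.4370     0.5717     0.3370]
  [   0.4956     1.2054     0.3692     0.3828]
  [   0.0697     0.0911     1.1618     0.1211]
  [   0.7595     0.4348     0.5434     1.7974]
x = (I − A)⁻¹ d = adj(I−A)·d / det(I−A), with det(I−A) = 0.44994375:
  x_D = (0.562000·340 + 0.196625·300 + 0.257250·40 + 0.151625·220) / 0.44994375 = 293.715 / 0.44994375 ≈ 652.8
  x_C = (0.223000·340 + 0.542375·300 + 0.166125·40 + 0.172250·220) / 0.44994375 = 283.0725 / 0.44994375 ≈ 629.1
  x_B = (0.031375·340 + 0.041000·300 + 0.522750·40 + 0.054500·220) / 0.44994375 = 55.8675 / 0.44994375 ≈ 124.2
  x_A = (0.341750·340 + 0.195625·300 + 0.244500·40 + 0.808750·220) / 0.44994375 = 362.5875 / 0.44994375 ≈ 805.9

x_B = 124.2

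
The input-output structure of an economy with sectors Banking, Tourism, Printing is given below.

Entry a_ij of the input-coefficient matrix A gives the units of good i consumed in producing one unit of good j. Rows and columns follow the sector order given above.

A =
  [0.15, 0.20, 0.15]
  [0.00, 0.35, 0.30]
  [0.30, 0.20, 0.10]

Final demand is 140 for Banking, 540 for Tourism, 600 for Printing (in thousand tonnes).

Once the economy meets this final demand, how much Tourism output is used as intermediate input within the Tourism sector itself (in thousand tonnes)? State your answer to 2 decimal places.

I − A =
  [   0.85    -0.20    -0.15]
  [   0.00     0.65    -0.30]
  [  -0.30    -0.20     0.90]
Cofactors of I−A, C_ij = (−1)^(i+j)·(minor ij) (rows/columns in the sector order above):
  C_11 = (0.65)(0.90) − (-0.30)(-0.20) = 0.5250
  C_12 = −[(0.00)(0.90) − (-0.30)(-0.30)] = 0.0900
  C_13 = (0.00)(-0.20) − (0.65)(-0.30) = 0.1950
  C_21 = −[(-0.20)(0.90) − (-0.15)(-0.20)] = 0.2100
  C_22 = (0.85)(0.90) − (-0.15)(-0.30) = 0.7200
  C_23 = −[(0.85)(-0.20) − (-0.20)(-0.30)] = 0.2300
  C_31 = (-0.20)(-0.30) − (-0.15)(0.65) = 0.1575
  C_32 = −[(0.85)(-0.30) − (-0.15)(0.00)] = 0.2550
  C_33 = (0.85)(0.65) − (-0.20)(0.00) = 0.5525
det(I−A) = Σ_j (I−A)_1j·C_1j = (0.85)(0.5250) + (-0.20)(0.0900) + (-0.15)(0.1950) = 0.3990
adj(I−A) = Cᵀ =
  [ 0.5250   0.2100   0.1575]
  [ 0.0900   0.7200   0.2550]
  [ 0.1950   0.2300   0.5525]
(I − A)⁻¹ = adj(I−A) / det(I−A) ≈
  [   1.3158     0.5263     0.3947]
  [   0.2256     1.8045     0.6391]
  [   0.4887     0.5764     1.3847]
First solve x = (I − A)⁻¹ d = adj(I−A)·d / det(I−A); in particular x_T = (0.0900·140 + 0.7200·540 + 0.2550·600) / 0.3990 = 554.40 / 0.3990 ≈ 1389.4737.
Intermediate flow from T to T: z_TT = a_TT · x_T = 0.35 × 554.40 / 0.3990 = 194.04 / 0.3990 ≈ 486.32.

z_TT = 486.32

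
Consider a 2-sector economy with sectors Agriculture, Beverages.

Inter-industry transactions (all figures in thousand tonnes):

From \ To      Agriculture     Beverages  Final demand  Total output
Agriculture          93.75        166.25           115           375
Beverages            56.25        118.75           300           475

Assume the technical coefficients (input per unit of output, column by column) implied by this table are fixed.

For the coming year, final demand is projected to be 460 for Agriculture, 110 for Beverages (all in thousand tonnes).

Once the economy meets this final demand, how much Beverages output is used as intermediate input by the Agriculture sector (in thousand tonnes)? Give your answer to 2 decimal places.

z_BA = 112.79

Technical coefficients a_ij = z_ij / X_j:
  a_AA = 93.75/375 = 0.25, a_BA = 56.25/375 = 0.15
  a_AB = 166.25/475 = 0.35, a_BB = 118.75/475 = 0.25
I − A =
  [   0.75    -0.35]
  [  -0.15     0.75]
det(I−A) = (0.75)(0.75) − (-0.35)(-0.15) = 0.5100
adj(I−A) = [[0.75, 0.35], [0.15, 0.75]]
(I − A)⁻¹ = adj(I−A) / det(I−A) ≈
  [   1.4706     0.6863]
  [   0.2941     1.4706]
First solve x = (I − A)⁻¹ d = adj(I−A)·d / det(I−A); in particular x_A = (0.75·460 + 0.35·110) / 0.5100 = 383.50 / 0.5100 ≈ 751.9608.
Intermediate flow from B to A: z_BA = a_BA · x_A = 0.15 × 383.50 / 0.5100 = 57.525 / 0.5100 ≈ 112.79.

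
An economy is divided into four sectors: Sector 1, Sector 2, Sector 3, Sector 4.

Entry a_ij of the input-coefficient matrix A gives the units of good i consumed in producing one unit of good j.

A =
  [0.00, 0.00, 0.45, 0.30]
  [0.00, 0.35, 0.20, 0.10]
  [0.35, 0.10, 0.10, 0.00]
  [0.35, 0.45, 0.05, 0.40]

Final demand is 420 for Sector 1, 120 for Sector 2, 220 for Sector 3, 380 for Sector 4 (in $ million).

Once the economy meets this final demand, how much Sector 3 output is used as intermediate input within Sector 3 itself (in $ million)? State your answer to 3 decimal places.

z_33 = 90.886

I − A =
  [   1.00     0.00    -0.45    -0.30]
  [   0.00     0.65    -0.20    -0.10]
  [  -0.35    -0.10     0.90     0.00]
  [  -0.35    -0.45    -0.05     0.60]
Compute the cofactors C_ij = (−1)^(i+j)·(3×3 minor ij) of I−A; the adjugate is their transpose:
adj(I−A) = Cᵀ =
  [ 0.298000   0.150000   0.192000   0.174000]
  [ 0.075250   0.345750   0.119750   0.095250]
  [ 0.124250   0.096750   0.276750   0.078250]
  [ 0.240625   0.354875   0.224875   0.462625]
det(I−A) = Σ_j (I−A)_1j·C_1j = (1.00)(0.298000) + (0.00)(0.075250) + (-0.45)(0.124250) + (-0.30)(0.240625) = 0.1699
(I − A)⁻¹ = adj(I−A) / det(I−A) ≈
  [   1.7540     0.8829     1.1301     1.0241]
  [   0.4429     2.0350     0.7048     0.5606]
  [   0.7313     0.5695     1.6289     0.4606]
  [   1.4163     2.0887     1.3236     2.7229]
First solve x = (I − A)⁻¹ d = adj(I−A)·d / det(I−A); in particular x_3 = (0.124250·420 + 0.096750·120 + 0.276750·220 + 0.078250·380) / 0.1699 = 154.415 / 0.1699 ≈ 908.85815.
Intermediate flow from 3 to 3: z_33 = a_33 · x_3 = 0.10 × 154.415 / 0.1699 = 15.4415 / 0.1699 ≈ 90.886.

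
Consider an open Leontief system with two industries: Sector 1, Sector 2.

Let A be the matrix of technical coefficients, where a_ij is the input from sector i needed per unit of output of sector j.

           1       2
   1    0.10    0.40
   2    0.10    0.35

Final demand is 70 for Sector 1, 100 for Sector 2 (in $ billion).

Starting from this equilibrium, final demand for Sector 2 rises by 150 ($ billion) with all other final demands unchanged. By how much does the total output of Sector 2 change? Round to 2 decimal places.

I − A =
  [   0.90    -0.40]
  [  -0.10     0.65]
det(I−A) = (0.90)(0.65) − (-0.40)(-0.10) = 0.5450
adj(I−A) = [[0.65, 0.40], [0.10, 0.90]]
(I − A)⁻¹ = adj(I−A) / det(I−A) ≈
  [   1.1927     0.7339]
  [   0.1835     1.6514]
Δx = (I − A)⁻¹ Δd with Δd having +150 in the Sector 2 component and 0 elsewhere.
So Δx_2 = L_22 · (+150), where L_22 = adj(I−A)_22 / det(I−A) = 0.90 / 0.5450.
Δx_2 = 0.90 × (+150) / 0.5450 = 135.00 / 0.5450 ≈ 247.71.

Δx_2 = 247.71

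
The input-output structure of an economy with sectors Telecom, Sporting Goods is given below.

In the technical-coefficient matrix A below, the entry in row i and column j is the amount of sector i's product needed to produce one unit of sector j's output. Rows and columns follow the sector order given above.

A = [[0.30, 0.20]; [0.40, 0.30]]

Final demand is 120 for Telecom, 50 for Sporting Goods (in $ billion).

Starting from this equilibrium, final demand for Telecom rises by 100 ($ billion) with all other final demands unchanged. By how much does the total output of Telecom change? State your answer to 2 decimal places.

I − A =
  [   0.70    -0.20]
  [  -0.40     0.70]
det(I−A) = (0.70)(0.70) − (-0.20)(-0.40) = 0.4100
adj(I−A) = [[0.70, 0.20], [0.40, 0.70]]
(I − A)⁻¹ = adj(I−A) / det(I−A) ≈
  [   1.7073     0.4878]
  [   0.9756     1.7073]
Δx = (I − A)⁻¹ Δd with Δd having +100 in the Telecom component and 0 elsewhere.
So Δx_1 = L_11 · (+100), where L_11 = adj(I−A)_11 / det(I−A) = 0.70 / 0.4100.
Δx_1 = 0.70 × (+100) / 0.4100 = 70.00 / 0.4100 ≈ 170.73.

Δx_1 = 170.73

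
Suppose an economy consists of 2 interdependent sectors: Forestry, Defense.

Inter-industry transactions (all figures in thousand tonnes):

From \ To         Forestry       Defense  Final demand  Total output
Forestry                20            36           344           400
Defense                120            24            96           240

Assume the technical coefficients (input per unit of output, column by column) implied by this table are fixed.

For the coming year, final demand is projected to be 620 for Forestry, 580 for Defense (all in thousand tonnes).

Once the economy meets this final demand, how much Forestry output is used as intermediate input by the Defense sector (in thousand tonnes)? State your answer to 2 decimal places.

Technical coefficients a_ij = z_ij / X_j:
  a_FF = 20/400 = 0.05, a_DF = 120/400 = 0.30
  a_FD = 36/240 = 0.15, a_DD = 24/240 = 0.10
I − A =
  [   0.95    -0.15]
  [  -0.30     0.90]
det(I−A) = (0.95)(0.90) − (-0.15)(-0.30) = 0.8100
adj(I−A) = [[0.90, 0.15], [0.30, 0.95]]
(I − A)⁻¹ = adj(I−A) / det(I−A) ≈
  [   1.1111     0.1852]
  [   0.3704     1.1728]
First solve x = (I − A)⁻¹ d = adj(I−A)·d / det(I−A); in particular x_D = (0.30·620 + 0.95·580) / 0.8100 = 737.00 / 0.8100 ≈ 909.8765.
Intermediate flow from F to D: z_FD = a_FD · x_D = 0.15 × 737.00 / 0.8100 = 110.55 / 0.8100 ≈ 136.48.

z_FD = 136.48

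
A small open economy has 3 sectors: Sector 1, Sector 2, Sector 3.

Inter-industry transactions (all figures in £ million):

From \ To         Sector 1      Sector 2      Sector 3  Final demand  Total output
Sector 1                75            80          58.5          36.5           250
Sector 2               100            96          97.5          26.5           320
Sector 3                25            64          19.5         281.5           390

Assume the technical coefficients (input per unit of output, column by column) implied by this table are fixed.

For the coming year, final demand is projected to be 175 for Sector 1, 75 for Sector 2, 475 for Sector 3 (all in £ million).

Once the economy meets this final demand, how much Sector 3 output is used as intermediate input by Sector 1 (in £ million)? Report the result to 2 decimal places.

z_31 = 67.56

Technical coefficients a_ij = z_ij / X_j:
  a_11 = 75/250 = 0.30, a_21 = 100/250 = 0.40, a_31 = 25/250 = 0.10
  a_12 = 80/320 = 0.25, a_22 = 96/320 = 0.30, a_32 = 64/320 = 0.20
  a_13 = 58.5/390 = 0.15, a_23 = 97.5/390 = 0.25, a_33 = 19.5/390 = 0.05
I − A =
  [   0.70    -0.25    -0.15]
  [  -0.40     0.70    -0.25]
  [  -0.10    -0.20     0.95]
Cofactors of I−A, C_ij = (−1)^(i+j)·(minor ij) (rows/columns in the sector order above):
  C_11 = (0.70)(0.95) − (-0.25)(-0.20) = 0.6150
  C_12 = −[(-0.40)(0.95) − (-0.25)(-0.10)] = 0.4050
  C_13 = (-0.40)(-0.20) − (0.70)(-0.10) = 0.1500
  C_21 = −[(-0.25)(0.95) − (-0.15)(-0.20)] = 0.2675
  C_22 = (0.70)(0.95) − (-0.15)(-0.10) = 0.6500
  C_23 = −[(0.70)(-0.20) − (-0.25)(-0.10)] = 0.1650
  C_31 = (-0.25)(-0.25) − (-0.15)(0.70) = 0.1675
  C_32 = −[(0.70)(-0.25) − (-0.15)(-0.40)] = 0.2350
  C_33 = (0.70)(0.70) − (-0.25)(-0.40) = 0.3900
det(I−A) = Σ_j (I−A)_1j·C_1j = (0.70)(0.6150) + (-0.25)(0.4050) + (-0.15)(0.1500) = 0.30675
adj(I−A) = Cᵀ =
  [ 0.6150   0.2675   0.1675]
  [ 0.4050   0.6500   0.2350]
  [ 0.1500   0.1650   0.3900]
(I − A)⁻¹ = adj(I−A) / det(I−A) ≈
  [   2.0049     0.8720     0.5460]
  [   1.3203     2.1190     0.7661]
  [   0.4890     0.5379     1.2714]
First solve x = (I − A)⁻¹ d = adj(I−A)·d / det(I−A); in particular x_1 = (0.6150·175 + 0.2675·75 + 0.1675·475) / 0.30675 = 207.25 / 0.30675 ≈ 675.6316.
Intermediate flow from 3 to 1: z_31 = a_31 · x_1 = 0.10 × 207.25 / 0.30675 = 20.725 / 0.30675 ≈ 67.56.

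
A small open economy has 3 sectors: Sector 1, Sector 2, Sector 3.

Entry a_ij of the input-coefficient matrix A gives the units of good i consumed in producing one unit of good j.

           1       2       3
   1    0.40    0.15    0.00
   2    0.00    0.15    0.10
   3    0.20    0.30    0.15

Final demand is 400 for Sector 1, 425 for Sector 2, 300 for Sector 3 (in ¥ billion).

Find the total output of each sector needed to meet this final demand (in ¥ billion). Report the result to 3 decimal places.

x_1 = 813.788, x_2 = 588.485, x_3 = 752.121

I − A =
  [   0.60    -0.15     0.00]
  [   0.00     0.85    -0.10]
  [  -0.20    -0.30     0.85]
Cofactors of I−A, C_ij = (−1)^(i+j)·(minor ij) (rows/columns in the sector order above):
  C_11 = (0.85)(0.85) − (-0.10)(-0.30) = 0.6925
  C_12 = −[(0.00)(0.85) − (-0.10)(-0.20)] = 0.0200
  C_13 = (0.00)(-0.30) − (0.85)(-0.20) = 0.1700
  C_21 = −[(-0.15)(0.85) − (0.00)(-0.30)] = 0.1275
  C_22 = (0.60)(0.85) − (0.00)(-0.20) = 0.5100
  C_23 = −[(0.60)(-0.30) − (-0.15)(-0.20)] = 0.2100
  C_31 = (-0.15)(-0.10) − (0.00)(0.85) = 0.0150
  C_32 = −[(0.60)(-0.10) − (0.00)(0.00)] = 0.0600
  C_33 = (0.60)(0.85) − (-0.15)(0.00) = 0.5100
det(I−A) = Σ_j (I−A)_1j·C_1j = (0.60)(0.6925) + (-0.15)(0.0200) + (0.00)(0.1700) = 0.4125
adj(I−A) = Cᵀ =
  [ 0.6925   0.1275   0.0150]
  [ 0.0200   0.5100   0.0600]
  [ 0.1700   0.2100   0.5100]
(I − A)⁻¹ = adj(I−A) / det(I−A) ≈
  [   1.6788     0.3091     0.0364]
  [   0.0485     1.2364     0.1455]
  [   0.4121     0.5091     1.2364]
x = (I − A)⁻¹ d = adj(I−A)·d / det(I−A), with det(I−A) = 0.4125:
  x_1 = (0.6925·400 + 0.1275·425 + 0.0150·300) / 0.4125 = 335.6875 / 0.4125 ≈ 813.788
  x_2 = (0.0200·400 + 0.5100·425 + 0.0600·300) / 0.4125 = 242.75 / 0.4125 ≈ 588.485
  x_3 = (0.1700·400 + 0.2100·425 + 0.5100·300) / 0.4125 = 310.25 / 0.4125 ≈ 752.121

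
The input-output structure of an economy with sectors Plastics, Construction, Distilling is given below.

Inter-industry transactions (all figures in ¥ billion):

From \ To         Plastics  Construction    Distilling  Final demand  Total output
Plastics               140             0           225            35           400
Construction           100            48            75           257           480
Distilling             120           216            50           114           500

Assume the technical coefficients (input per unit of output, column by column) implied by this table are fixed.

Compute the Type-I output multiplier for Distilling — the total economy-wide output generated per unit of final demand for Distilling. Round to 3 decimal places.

m_D = 3.865

Technical coefficients a_ij = z_ij / X_j:
  a_PP = 140/400 = 0.35, a_CP = 100/400 = 0.25, a_DP = 120/400 = 0.30
  a_PC = 0/480 = 0.00, a_CC = 48/480 = 0.10, a_DC = 216/480 = 0.45
  a_PD = 225/500 = 0.45, a_CD = 75/500 = 0.15, a_DD = 50/500 = 0.10
I − A =
  [   0.65     0.00    -0.45]
  [  -0.25     0.90    -0.15]
  [  -0.30    -0.45     0.90]
Cofactors of I−A, C_ij = (−1)^(i+j)·(minor ij) (rows/columns in the sector order above):
  C_11 = (0.90)(0.90) − (-0.15)(-0.45) = 0.7425
  C_12 = −[(-0.25)(0.90) − (-0.15)(-0.30)] = 0.2700
  C_13 = (-0.25)(-0.45) − (0.90)(-0.30) = 0.3825
  C_21 = −[(0.00)(0.90) − (-0.45)(-0.45)] = 0.2025
  C_22 = (0.65)(0.90) − (-0.45)(-0.30) = 0.4500
  C_23 = −[(0.65)(-0.45) − (0.00)(-0.30)] = 0.2925
  C_31 = (0.00)(-0.15) − (-0.45)(0.90) = 0.4050
  C_32 = −[(0.65)(-0.15) − (-0.45)(-0.25)] = 0.2100
  C_33 = (0.65)(0.90) − (0.00)(-0.25) = 0.5850
det(I−A) = Σ_j (I−A)_1j·C_1j = (0.65)(0.7425) + (0.00)(0.2700) + (-0.45)(0.3825) = 0.3105
adj(I−A) = Cᵀ =
  [ 0.7425   0.2025   0.4050]
  [ 0.2700   0.4500   0.2100]
  [ 0.3825   0.2925   0.5850]
(I − A)⁻¹ = adj(I−A) / det(I−A) ≈
  [   2.3913     0.6522     1.3043]
  [   0.8696     1.4493     0.6763]
  [   1.2319     0.9420     1.8841]
The output multiplier for sector j is the column-j sum of the Leontief inverse (I − A)⁻¹ = adj(I−A) / det(I−A).
Column D of adj(I−A): (0.4050, 0.2100, 0.5850); det(I−A) = 0.3105.
m_D = (0.4050 + 0.2100 + 0.5850) / 0.3105 = 1.20 / 0.3105 ≈ 3.865.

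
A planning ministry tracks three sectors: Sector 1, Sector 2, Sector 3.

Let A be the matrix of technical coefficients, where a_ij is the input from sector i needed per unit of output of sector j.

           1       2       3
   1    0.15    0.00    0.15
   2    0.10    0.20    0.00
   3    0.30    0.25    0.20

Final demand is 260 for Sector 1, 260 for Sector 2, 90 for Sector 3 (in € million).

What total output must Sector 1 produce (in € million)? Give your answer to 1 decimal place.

I − A =
  [   0.85     0.00    -0.15]
  [  -0.10     0.80     0.00]
  [  -0.30    -0.25     0.80]
Cofactors of I−A, C_ij = (−1)^(i+j)·(minor ij) (rows/columns in the sector order above):
  C_11 = (0.80)(0.80) − (0.00)(-0.25) = 0.6400
  C_12 = −[(-0.10)(0.80) − (0.00)(-0.30)] = 0.0800
  C_13 = (-0.10)(-0.25) − (0.80)(-0.30) = 0.2650
  C_21 = −[(0.00)(0.80) − (-0.15)(-0.25)] = 0.0375
  C_22 = (0.85)(0.80) − (-0.15)(-0.30) = 0.6350
  C_23 = −[(0.85)(-0.25) − (0.00)(-0.30)] = 0.2125
  C_31 = (0.00)(0.00) − (-0.15)(0.80) = 0.1200
  C_32 = −[(0.85)(0.00) − (-0.15)(-0.10)] = 0.0150
  C_33 = (0.85)(0.80) − (0.00)(-0.10) = 0.6800
det(I−A) = Σ_j (I−A)_1j·C_1j = (0.85)(0.6400) + (0.00)(0.0800) + (-0.15)(0.2650) = 0.50425
adj(I−A) = Cᵀ =
  [ 0.6400   0.0375   0.1200]
  [ 0.0800   0.6350   0.0150]
  [ 0.2650   0.2125   0.6800]
(I − A)⁻¹ = adj(I−A) / det(I−A) ≈
  [   1.2692     0.0744     0.2380]
  [   0.1587     1.2593     0.0297]
  [   0.5255     0.4214     1.3485]
x = (I − A)⁻¹ d = adj(I−A)·d / det(I−A), with det(I−A) = 0.50425:
  x_1 = (0.6400·260 + 0.0375·260 + 0.1200·90) / 0.50425 = 186.95 / 0.50425 ≈ 370.7
  x_2 = (0.0800·260 + 0.6350·260 + 0.0150·90) / 0.50425 = 187.25 / 0.50425 ≈ 371.3
  x_3 = (0.2650·260 + 0.2125·260 + 0.6800·90) / 0.50425 = 185.35 / 0.50425 ≈ 367.6

x_1 = 370.7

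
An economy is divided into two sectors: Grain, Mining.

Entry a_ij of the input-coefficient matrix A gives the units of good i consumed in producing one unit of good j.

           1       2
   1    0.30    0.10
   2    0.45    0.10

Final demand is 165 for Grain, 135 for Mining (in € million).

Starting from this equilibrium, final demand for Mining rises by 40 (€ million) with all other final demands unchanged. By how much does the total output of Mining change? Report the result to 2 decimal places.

Δx_2 = 47.86

I − A =
  [   0.70    -0.10]
  [  -0.45     0.90]
det(I−A) = (0.70)(0.90) − (-0.10)(-0.45) = 0.5850
adj(I−A) = [[0.90, 0.10], [0.45, 0.70]]
(I − A)⁻¹ = adj(I−A) / det(I−A) ≈
  [   1.5385     0.1709]
  [   0.7692     1.1966]
Δx = (I − A)⁻¹ Δd with Δd having +40 in the Mining component and 0 elsewhere.
So Δx_2 = L_22 · (+40), where L_22 = adj(I−A)_22 / det(I−A) = 0.70 / 0.5850.
Δx_2 = 0.70 × (+40) / 0.5850 = 28.00 / 0.5850 ≈ 47.86.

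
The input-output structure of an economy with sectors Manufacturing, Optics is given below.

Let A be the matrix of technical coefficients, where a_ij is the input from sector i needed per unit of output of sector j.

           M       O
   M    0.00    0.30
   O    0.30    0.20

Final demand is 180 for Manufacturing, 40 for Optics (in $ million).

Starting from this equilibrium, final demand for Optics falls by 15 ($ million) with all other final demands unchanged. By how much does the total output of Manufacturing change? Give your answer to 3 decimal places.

I − A =
  [   1.00    -0.30]
  [  -0.30     0.80]
det(I−A) = (1.00)(0.80) − (-0.30)(-0.30) = 0.7100
adj(I−A) = [[0.80, 0.30], [0.30, 1.00]]
(I − A)⁻¹ = adj(I−A) / det(I−A) ≈
  [   1.1268     0.4225]
  [   0.4225     1.4085]
Δx = (I − A)⁻¹ Δd with Δd having -15 in the Optics component and 0 elsewhere.
So Δx_M = L_MO · (-15), where L_MO = adj(I−A)_MO / det(I−A) = 0.30 / 0.7100.
Δx_M = 0.30 × (-15) / 0.7100 = -4.50 / 0.7100 ≈ -6.338.

Δx_M = -6.338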